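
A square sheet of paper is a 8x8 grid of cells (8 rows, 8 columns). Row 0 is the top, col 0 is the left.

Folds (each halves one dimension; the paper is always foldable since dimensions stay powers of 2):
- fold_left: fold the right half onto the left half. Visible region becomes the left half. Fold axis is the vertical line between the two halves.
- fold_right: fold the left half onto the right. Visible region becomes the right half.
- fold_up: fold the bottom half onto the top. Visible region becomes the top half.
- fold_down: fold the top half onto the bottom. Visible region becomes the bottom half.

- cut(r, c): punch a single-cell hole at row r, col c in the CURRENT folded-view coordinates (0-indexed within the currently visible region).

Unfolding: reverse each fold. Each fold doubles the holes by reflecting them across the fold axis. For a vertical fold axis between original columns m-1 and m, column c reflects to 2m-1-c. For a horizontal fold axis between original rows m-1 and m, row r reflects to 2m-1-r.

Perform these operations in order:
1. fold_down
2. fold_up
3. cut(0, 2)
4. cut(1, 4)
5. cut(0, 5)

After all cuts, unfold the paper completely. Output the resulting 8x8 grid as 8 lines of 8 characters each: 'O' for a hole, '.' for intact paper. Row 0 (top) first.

Op 1 fold_down: fold axis h@4; visible region now rows[4,8) x cols[0,8) = 4x8
Op 2 fold_up: fold axis h@6; visible region now rows[4,6) x cols[0,8) = 2x8
Op 3 cut(0, 2): punch at orig (4,2); cuts so far [(4, 2)]; region rows[4,6) x cols[0,8) = 2x8
Op 4 cut(1, 4): punch at orig (5,4); cuts so far [(4, 2), (5, 4)]; region rows[4,6) x cols[0,8) = 2x8
Op 5 cut(0, 5): punch at orig (4,5); cuts so far [(4, 2), (4, 5), (5, 4)]; region rows[4,6) x cols[0,8) = 2x8
Unfold 1 (reflect across h@6): 6 holes -> [(4, 2), (4, 5), (5, 4), (6, 4), (7, 2), (7, 5)]
Unfold 2 (reflect across h@4): 12 holes -> [(0, 2), (0, 5), (1, 4), (2, 4), (3, 2), (3, 5), (4, 2), (4, 5), (5, 4), (6, 4), (7, 2), (7, 5)]

Answer: ..O..O..
....O...
....O...
..O..O..
..O..O..
....O...
....O...
..O..O..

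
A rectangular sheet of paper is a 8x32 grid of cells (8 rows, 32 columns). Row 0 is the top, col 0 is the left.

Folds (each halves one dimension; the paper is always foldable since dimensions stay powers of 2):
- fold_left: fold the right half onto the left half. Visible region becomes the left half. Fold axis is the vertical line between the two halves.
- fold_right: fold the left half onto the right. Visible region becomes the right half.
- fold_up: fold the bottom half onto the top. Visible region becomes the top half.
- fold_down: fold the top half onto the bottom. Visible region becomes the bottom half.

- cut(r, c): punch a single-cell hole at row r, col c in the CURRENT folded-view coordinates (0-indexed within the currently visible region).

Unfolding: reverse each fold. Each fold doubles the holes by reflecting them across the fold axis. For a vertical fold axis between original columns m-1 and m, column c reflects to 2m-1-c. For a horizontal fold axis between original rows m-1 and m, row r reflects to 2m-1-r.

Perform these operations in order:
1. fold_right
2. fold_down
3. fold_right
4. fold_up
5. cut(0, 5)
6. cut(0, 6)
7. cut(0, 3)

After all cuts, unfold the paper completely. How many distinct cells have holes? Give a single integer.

Answer: 48

Derivation:
Op 1 fold_right: fold axis v@16; visible region now rows[0,8) x cols[16,32) = 8x16
Op 2 fold_down: fold axis h@4; visible region now rows[4,8) x cols[16,32) = 4x16
Op 3 fold_right: fold axis v@24; visible region now rows[4,8) x cols[24,32) = 4x8
Op 4 fold_up: fold axis h@6; visible region now rows[4,6) x cols[24,32) = 2x8
Op 5 cut(0, 5): punch at orig (4,29); cuts so far [(4, 29)]; region rows[4,6) x cols[24,32) = 2x8
Op 6 cut(0, 6): punch at orig (4,30); cuts so far [(4, 29), (4, 30)]; region rows[4,6) x cols[24,32) = 2x8
Op 7 cut(0, 3): punch at orig (4,27); cuts so far [(4, 27), (4, 29), (4, 30)]; region rows[4,6) x cols[24,32) = 2x8
Unfold 1 (reflect across h@6): 6 holes -> [(4, 27), (4, 29), (4, 30), (7, 27), (7, 29), (7, 30)]
Unfold 2 (reflect across v@24): 12 holes -> [(4, 17), (4, 18), (4, 20), (4, 27), (4, 29), (4, 30), (7, 17), (7, 18), (7, 20), (7, 27), (7, 29), (7, 30)]
Unfold 3 (reflect across h@4): 24 holes -> [(0, 17), (0, 18), (0, 20), (0, 27), (0, 29), (0, 30), (3, 17), (3, 18), (3, 20), (3, 27), (3, 29), (3, 30), (4, 17), (4, 18), (4, 20), (4, 27), (4, 29), (4, 30), (7, 17), (7, 18), (7, 20), (7, 27), (7, 29), (7, 30)]
Unfold 4 (reflect across v@16): 48 holes -> [(0, 1), (0, 2), (0, 4), (0, 11), (0, 13), (0, 14), (0, 17), (0, 18), (0, 20), (0, 27), (0, 29), (0, 30), (3, 1), (3, 2), (3, 4), (3, 11), (3, 13), (3, 14), (3, 17), (3, 18), (3, 20), (3, 27), (3, 29), (3, 30), (4, 1), (4, 2), (4, 4), (4, 11), (4, 13), (4, 14), (4, 17), (4, 18), (4, 20), (4, 27), (4, 29), (4, 30), (7, 1), (7, 2), (7, 4), (7, 11), (7, 13), (7, 14), (7, 17), (7, 18), (7, 20), (7, 27), (7, 29), (7, 30)]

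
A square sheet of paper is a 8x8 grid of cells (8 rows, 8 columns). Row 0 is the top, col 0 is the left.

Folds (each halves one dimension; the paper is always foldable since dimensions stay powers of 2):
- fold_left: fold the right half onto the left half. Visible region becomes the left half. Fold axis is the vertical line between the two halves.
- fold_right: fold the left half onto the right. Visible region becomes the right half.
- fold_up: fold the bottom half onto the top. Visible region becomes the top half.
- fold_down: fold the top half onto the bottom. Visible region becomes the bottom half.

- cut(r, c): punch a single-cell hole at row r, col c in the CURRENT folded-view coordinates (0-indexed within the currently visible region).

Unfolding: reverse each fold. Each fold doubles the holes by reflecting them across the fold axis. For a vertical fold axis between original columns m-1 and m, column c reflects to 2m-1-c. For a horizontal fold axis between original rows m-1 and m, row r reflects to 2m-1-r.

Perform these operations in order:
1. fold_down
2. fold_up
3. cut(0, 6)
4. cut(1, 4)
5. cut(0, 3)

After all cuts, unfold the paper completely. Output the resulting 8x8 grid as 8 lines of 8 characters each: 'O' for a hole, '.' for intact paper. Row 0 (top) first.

Op 1 fold_down: fold axis h@4; visible region now rows[4,8) x cols[0,8) = 4x8
Op 2 fold_up: fold axis h@6; visible region now rows[4,6) x cols[0,8) = 2x8
Op 3 cut(0, 6): punch at orig (4,6); cuts so far [(4, 6)]; region rows[4,6) x cols[0,8) = 2x8
Op 4 cut(1, 4): punch at orig (5,4); cuts so far [(4, 6), (5, 4)]; region rows[4,6) x cols[0,8) = 2x8
Op 5 cut(0, 3): punch at orig (4,3); cuts so far [(4, 3), (4, 6), (5, 4)]; region rows[4,6) x cols[0,8) = 2x8
Unfold 1 (reflect across h@6): 6 holes -> [(4, 3), (4, 6), (5, 4), (6, 4), (7, 3), (7, 6)]
Unfold 2 (reflect across h@4): 12 holes -> [(0, 3), (0, 6), (1, 4), (2, 4), (3, 3), (3, 6), (4, 3), (4, 6), (5, 4), (6, 4), (7, 3), (7, 6)]

Answer: ...O..O.
....O...
....O...
...O..O.
...O..O.
....O...
....O...
...O..O.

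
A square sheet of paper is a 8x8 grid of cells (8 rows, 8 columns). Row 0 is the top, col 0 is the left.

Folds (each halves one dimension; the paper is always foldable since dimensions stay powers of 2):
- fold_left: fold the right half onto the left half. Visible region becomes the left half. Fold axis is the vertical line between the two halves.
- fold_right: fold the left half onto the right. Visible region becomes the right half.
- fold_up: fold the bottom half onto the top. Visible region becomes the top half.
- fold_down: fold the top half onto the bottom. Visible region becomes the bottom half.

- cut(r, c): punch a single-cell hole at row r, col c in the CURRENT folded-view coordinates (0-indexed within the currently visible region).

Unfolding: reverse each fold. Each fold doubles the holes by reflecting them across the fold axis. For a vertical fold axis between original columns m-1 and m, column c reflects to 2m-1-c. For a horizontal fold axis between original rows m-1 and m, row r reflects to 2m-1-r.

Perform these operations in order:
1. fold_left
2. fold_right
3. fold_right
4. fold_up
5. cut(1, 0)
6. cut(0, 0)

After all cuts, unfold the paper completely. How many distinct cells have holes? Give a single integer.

Answer: 32

Derivation:
Op 1 fold_left: fold axis v@4; visible region now rows[0,8) x cols[0,4) = 8x4
Op 2 fold_right: fold axis v@2; visible region now rows[0,8) x cols[2,4) = 8x2
Op 3 fold_right: fold axis v@3; visible region now rows[0,8) x cols[3,4) = 8x1
Op 4 fold_up: fold axis h@4; visible region now rows[0,4) x cols[3,4) = 4x1
Op 5 cut(1, 0): punch at orig (1,3); cuts so far [(1, 3)]; region rows[0,4) x cols[3,4) = 4x1
Op 6 cut(0, 0): punch at orig (0,3); cuts so far [(0, 3), (1, 3)]; region rows[0,4) x cols[3,4) = 4x1
Unfold 1 (reflect across h@4): 4 holes -> [(0, 3), (1, 3), (6, 3), (7, 3)]
Unfold 2 (reflect across v@3): 8 holes -> [(0, 2), (0, 3), (1, 2), (1, 3), (6, 2), (6, 3), (7, 2), (7, 3)]
Unfold 3 (reflect across v@2): 16 holes -> [(0, 0), (0, 1), (0, 2), (0, 3), (1, 0), (1, 1), (1, 2), (1, 3), (6, 0), (6, 1), (6, 2), (6, 3), (7, 0), (7, 1), (7, 2), (7, 3)]
Unfold 4 (reflect across v@4): 32 holes -> [(0, 0), (0, 1), (0, 2), (0, 3), (0, 4), (0, 5), (0, 6), (0, 7), (1, 0), (1, 1), (1, 2), (1, 3), (1, 4), (1, 5), (1, 6), (1, 7), (6, 0), (6, 1), (6, 2), (6, 3), (6, 4), (6, 5), (6, 6), (6, 7), (7, 0), (7, 1), (7, 2), (7, 3), (7, 4), (7, 5), (7, 6), (7, 7)]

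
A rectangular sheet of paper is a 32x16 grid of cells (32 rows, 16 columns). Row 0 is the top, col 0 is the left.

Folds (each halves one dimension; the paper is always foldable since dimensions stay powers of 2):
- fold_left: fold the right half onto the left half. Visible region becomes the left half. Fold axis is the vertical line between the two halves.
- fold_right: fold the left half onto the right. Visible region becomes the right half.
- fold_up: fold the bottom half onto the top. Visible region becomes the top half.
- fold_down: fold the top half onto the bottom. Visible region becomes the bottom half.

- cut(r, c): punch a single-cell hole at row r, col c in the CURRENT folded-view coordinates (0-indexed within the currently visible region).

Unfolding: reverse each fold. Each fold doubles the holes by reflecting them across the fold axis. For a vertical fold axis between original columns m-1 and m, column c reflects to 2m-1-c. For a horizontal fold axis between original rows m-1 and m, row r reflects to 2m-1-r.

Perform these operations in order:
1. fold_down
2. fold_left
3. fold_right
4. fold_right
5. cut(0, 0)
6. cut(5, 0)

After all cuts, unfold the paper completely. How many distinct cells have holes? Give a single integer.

Answer: 32

Derivation:
Op 1 fold_down: fold axis h@16; visible region now rows[16,32) x cols[0,16) = 16x16
Op 2 fold_left: fold axis v@8; visible region now rows[16,32) x cols[0,8) = 16x8
Op 3 fold_right: fold axis v@4; visible region now rows[16,32) x cols[4,8) = 16x4
Op 4 fold_right: fold axis v@6; visible region now rows[16,32) x cols[6,8) = 16x2
Op 5 cut(0, 0): punch at orig (16,6); cuts so far [(16, 6)]; region rows[16,32) x cols[6,8) = 16x2
Op 6 cut(5, 0): punch at orig (21,6); cuts so far [(16, 6), (21, 6)]; region rows[16,32) x cols[6,8) = 16x2
Unfold 1 (reflect across v@6): 4 holes -> [(16, 5), (16, 6), (21, 5), (21, 6)]
Unfold 2 (reflect across v@4): 8 holes -> [(16, 1), (16, 2), (16, 5), (16, 6), (21, 1), (21, 2), (21, 5), (21, 6)]
Unfold 3 (reflect across v@8): 16 holes -> [(16, 1), (16, 2), (16, 5), (16, 6), (16, 9), (16, 10), (16, 13), (16, 14), (21, 1), (21, 2), (21, 5), (21, 6), (21, 9), (21, 10), (21, 13), (21, 14)]
Unfold 4 (reflect across h@16): 32 holes -> [(10, 1), (10, 2), (10, 5), (10, 6), (10, 9), (10, 10), (10, 13), (10, 14), (15, 1), (15, 2), (15, 5), (15, 6), (15, 9), (15, 10), (15, 13), (15, 14), (16, 1), (16, 2), (16, 5), (16, 6), (16, 9), (16, 10), (16, 13), (16, 14), (21, 1), (21, 2), (21, 5), (21, 6), (21, 9), (21, 10), (21, 13), (21, 14)]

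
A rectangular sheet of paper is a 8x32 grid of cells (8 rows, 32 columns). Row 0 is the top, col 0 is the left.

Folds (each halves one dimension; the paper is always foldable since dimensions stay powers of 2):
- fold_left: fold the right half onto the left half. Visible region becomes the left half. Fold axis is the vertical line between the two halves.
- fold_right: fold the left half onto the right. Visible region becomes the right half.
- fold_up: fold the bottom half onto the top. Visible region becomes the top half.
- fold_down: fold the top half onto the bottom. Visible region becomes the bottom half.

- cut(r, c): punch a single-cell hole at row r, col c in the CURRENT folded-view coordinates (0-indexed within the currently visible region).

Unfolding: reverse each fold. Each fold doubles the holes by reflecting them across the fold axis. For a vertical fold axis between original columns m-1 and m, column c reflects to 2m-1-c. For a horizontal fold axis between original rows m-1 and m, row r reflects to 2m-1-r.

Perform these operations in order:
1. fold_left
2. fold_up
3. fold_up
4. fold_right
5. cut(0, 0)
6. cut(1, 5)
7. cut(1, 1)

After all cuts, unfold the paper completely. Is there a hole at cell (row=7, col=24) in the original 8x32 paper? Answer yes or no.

Answer: yes

Derivation:
Op 1 fold_left: fold axis v@16; visible region now rows[0,8) x cols[0,16) = 8x16
Op 2 fold_up: fold axis h@4; visible region now rows[0,4) x cols[0,16) = 4x16
Op 3 fold_up: fold axis h@2; visible region now rows[0,2) x cols[0,16) = 2x16
Op 4 fold_right: fold axis v@8; visible region now rows[0,2) x cols[8,16) = 2x8
Op 5 cut(0, 0): punch at orig (0,8); cuts so far [(0, 8)]; region rows[0,2) x cols[8,16) = 2x8
Op 6 cut(1, 5): punch at orig (1,13); cuts so far [(0, 8), (1, 13)]; region rows[0,2) x cols[8,16) = 2x8
Op 7 cut(1, 1): punch at orig (1,9); cuts so far [(0, 8), (1, 9), (1, 13)]; region rows[0,2) x cols[8,16) = 2x8
Unfold 1 (reflect across v@8): 6 holes -> [(0, 7), (0, 8), (1, 2), (1, 6), (1, 9), (1, 13)]
Unfold 2 (reflect across h@2): 12 holes -> [(0, 7), (0, 8), (1, 2), (1, 6), (1, 9), (1, 13), (2, 2), (2, 6), (2, 9), (2, 13), (3, 7), (3, 8)]
Unfold 3 (reflect across h@4): 24 holes -> [(0, 7), (0, 8), (1, 2), (1, 6), (1, 9), (1, 13), (2, 2), (2, 6), (2, 9), (2, 13), (3, 7), (3, 8), (4, 7), (4, 8), (5, 2), (5, 6), (5, 9), (5, 13), (6, 2), (6, 6), (6, 9), (6, 13), (7, 7), (7, 8)]
Unfold 4 (reflect across v@16): 48 holes -> [(0, 7), (0, 8), (0, 23), (0, 24), (1, 2), (1, 6), (1, 9), (1, 13), (1, 18), (1, 22), (1, 25), (1, 29), (2, 2), (2, 6), (2, 9), (2, 13), (2, 18), (2, 22), (2, 25), (2, 29), (3, 7), (3, 8), (3, 23), (3, 24), (4, 7), (4, 8), (4, 23), (4, 24), (5, 2), (5, 6), (5, 9), (5, 13), (5, 18), (5, 22), (5, 25), (5, 29), (6, 2), (6, 6), (6, 9), (6, 13), (6, 18), (6, 22), (6, 25), (6, 29), (7, 7), (7, 8), (7, 23), (7, 24)]
Holes: [(0, 7), (0, 8), (0, 23), (0, 24), (1, 2), (1, 6), (1, 9), (1, 13), (1, 18), (1, 22), (1, 25), (1, 29), (2, 2), (2, 6), (2, 9), (2, 13), (2, 18), (2, 22), (2, 25), (2, 29), (3, 7), (3, 8), (3, 23), (3, 24), (4, 7), (4, 8), (4, 23), (4, 24), (5, 2), (5, 6), (5, 9), (5, 13), (5, 18), (5, 22), (5, 25), (5, 29), (6, 2), (6, 6), (6, 9), (6, 13), (6, 18), (6, 22), (6, 25), (6, 29), (7, 7), (7, 8), (7, 23), (7, 24)]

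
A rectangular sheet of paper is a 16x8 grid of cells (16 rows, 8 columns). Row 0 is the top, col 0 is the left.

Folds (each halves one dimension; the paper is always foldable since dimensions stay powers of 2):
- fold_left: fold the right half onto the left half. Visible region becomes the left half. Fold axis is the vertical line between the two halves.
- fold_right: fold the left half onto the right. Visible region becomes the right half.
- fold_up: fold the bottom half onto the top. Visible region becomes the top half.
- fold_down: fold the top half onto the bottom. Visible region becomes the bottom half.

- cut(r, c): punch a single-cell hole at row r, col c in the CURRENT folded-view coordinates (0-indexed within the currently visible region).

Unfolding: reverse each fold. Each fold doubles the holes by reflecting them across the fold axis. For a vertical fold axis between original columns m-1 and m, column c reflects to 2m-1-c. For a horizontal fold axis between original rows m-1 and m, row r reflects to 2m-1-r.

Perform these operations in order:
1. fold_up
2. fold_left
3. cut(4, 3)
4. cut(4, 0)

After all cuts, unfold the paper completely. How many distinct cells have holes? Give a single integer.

Op 1 fold_up: fold axis h@8; visible region now rows[0,8) x cols[0,8) = 8x8
Op 2 fold_left: fold axis v@4; visible region now rows[0,8) x cols[0,4) = 8x4
Op 3 cut(4, 3): punch at orig (4,3); cuts so far [(4, 3)]; region rows[0,8) x cols[0,4) = 8x4
Op 4 cut(4, 0): punch at orig (4,0); cuts so far [(4, 0), (4, 3)]; region rows[0,8) x cols[0,4) = 8x4
Unfold 1 (reflect across v@4): 4 holes -> [(4, 0), (4, 3), (4, 4), (4, 7)]
Unfold 2 (reflect across h@8): 8 holes -> [(4, 0), (4, 3), (4, 4), (4, 7), (11, 0), (11, 3), (11, 4), (11, 7)]

Answer: 8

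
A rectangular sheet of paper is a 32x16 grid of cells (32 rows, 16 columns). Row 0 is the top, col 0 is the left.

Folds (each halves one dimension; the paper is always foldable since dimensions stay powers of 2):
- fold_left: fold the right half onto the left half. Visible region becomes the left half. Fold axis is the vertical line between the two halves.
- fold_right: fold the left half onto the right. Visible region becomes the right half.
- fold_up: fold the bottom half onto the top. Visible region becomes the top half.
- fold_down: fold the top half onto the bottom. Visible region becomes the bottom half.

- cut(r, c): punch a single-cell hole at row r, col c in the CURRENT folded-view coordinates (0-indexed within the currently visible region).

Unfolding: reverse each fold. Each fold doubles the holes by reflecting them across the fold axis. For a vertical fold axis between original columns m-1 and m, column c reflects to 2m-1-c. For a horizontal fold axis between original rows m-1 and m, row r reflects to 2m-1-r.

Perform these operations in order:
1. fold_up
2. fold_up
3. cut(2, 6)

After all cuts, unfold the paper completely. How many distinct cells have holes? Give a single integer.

Op 1 fold_up: fold axis h@16; visible region now rows[0,16) x cols[0,16) = 16x16
Op 2 fold_up: fold axis h@8; visible region now rows[0,8) x cols[0,16) = 8x16
Op 3 cut(2, 6): punch at orig (2,6); cuts so far [(2, 6)]; region rows[0,8) x cols[0,16) = 8x16
Unfold 1 (reflect across h@8): 2 holes -> [(2, 6), (13, 6)]
Unfold 2 (reflect across h@16): 4 holes -> [(2, 6), (13, 6), (18, 6), (29, 6)]

Answer: 4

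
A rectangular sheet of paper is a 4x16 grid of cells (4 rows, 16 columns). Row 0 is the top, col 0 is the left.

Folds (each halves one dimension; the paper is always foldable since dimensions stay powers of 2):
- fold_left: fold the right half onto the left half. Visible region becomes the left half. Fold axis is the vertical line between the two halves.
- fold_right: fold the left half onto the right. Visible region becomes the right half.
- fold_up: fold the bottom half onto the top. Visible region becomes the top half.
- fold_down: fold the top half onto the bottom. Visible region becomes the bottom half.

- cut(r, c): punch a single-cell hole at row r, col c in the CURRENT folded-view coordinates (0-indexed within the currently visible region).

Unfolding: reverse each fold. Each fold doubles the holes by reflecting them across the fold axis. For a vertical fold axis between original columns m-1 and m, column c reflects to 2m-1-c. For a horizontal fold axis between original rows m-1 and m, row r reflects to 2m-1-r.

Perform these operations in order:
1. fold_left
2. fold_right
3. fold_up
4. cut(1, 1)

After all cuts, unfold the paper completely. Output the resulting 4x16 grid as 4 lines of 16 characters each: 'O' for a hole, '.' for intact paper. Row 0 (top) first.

Answer: ................
..O..O....O..O..
..O..O....O..O..
................

Derivation:
Op 1 fold_left: fold axis v@8; visible region now rows[0,4) x cols[0,8) = 4x8
Op 2 fold_right: fold axis v@4; visible region now rows[0,4) x cols[4,8) = 4x4
Op 3 fold_up: fold axis h@2; visible region now rows[0,2) x cols[4,8) = 2x4
Op 4 cut(1, 1): punch at orig (1,5); cuts so far [(1, 5)]; region rows[0,2) x cols[4,8) = 2x4
Unfold 1 (reflect across h@2): 2 holes -> [(1, 5), (2, 5)]
Unfold 2 (reflect across v@4): 4 holes -> [(1, 2), (1, 5), (2, 2), (2, 5)]
Unfold 3 (reflect across v@8): 8 holes -> [(1, 2), (1, 5), (1, 10), (1, 13), (2, 2), (2, 5), (2, 10), (2, 13)]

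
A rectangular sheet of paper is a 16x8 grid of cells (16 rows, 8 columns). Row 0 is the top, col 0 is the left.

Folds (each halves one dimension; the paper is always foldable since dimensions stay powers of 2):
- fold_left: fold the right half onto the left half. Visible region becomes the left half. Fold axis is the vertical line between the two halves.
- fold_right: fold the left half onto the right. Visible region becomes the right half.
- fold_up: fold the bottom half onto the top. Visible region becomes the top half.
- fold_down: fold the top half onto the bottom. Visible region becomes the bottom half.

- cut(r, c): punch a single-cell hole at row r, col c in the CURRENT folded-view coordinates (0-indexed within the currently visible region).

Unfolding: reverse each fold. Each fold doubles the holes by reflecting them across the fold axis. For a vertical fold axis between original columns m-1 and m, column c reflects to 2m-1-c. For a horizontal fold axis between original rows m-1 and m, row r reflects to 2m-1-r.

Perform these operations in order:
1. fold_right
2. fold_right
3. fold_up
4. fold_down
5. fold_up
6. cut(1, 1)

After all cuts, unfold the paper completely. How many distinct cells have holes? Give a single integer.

Op 1 fold_right: fold axis v@4; visible region now rows[0,16) x cols[4,8) = 16x4
Op 2 fold_right: fold axis v@6; visible region now rows[0,16) x cols[6,8) = 16x2
Op 3 fold_up: fold axis h@8; visible region now rows[0,8) x cols[6,8) = 8x2
Op 4 fold_down: fold axis h@4; visible region now rows[4,8) x cols[6,8) = 4x2
Op 5 fold_up: fold axis h@6; visible region now rows[4,6) x cols[6,8) = 2x2
Op 6 cut(1, 1): punch at orig (5,7); cuts so far [(5, 7)]; region rows[4,6) x cols[6,8) = 2x2
Unfold 1 (reflect across h@6): 2 holes -> [(5, 7), (6, 7)]
Unfold 2 (reflect across h@4): 4 holes -> [(1, 7), (2, 7), (5, 7), (6, 7)]
Unfold 3 (reflect across h@8): 8 holes -> [(1, 7), (2, 7), (5, 7), (6, 7), (9, 7), (10, 7), (13, 7), (14, 7)]
Unfold 4 (reflect across v@6): 16 holes -> [(1, 4), (1, 7), (2, 4), (2, 7), (5, 4), (5, 7), (6, 4), (6, 7), (9, 4), (9, 7), (10, 4), (10, 7), (13, 4), (13, 7), (14, 4), (14, 7)]
Unfold 5 (reflect across v@4): 32 holes -> [(1, 0), (1, 3), (1, 4), (1, 7), (2, 0), (2, 3), (2, 4), (2, 7), (5, 0), (5, 3), (5, 4), (5, 7), (6, 0), (6, 3), (6, 4), (6, 7), (9, 0), (9, 3), (9, 4), (9, 7), (10, 0), (10, 3), (10, 4), (10, 7), (13, 0), (13, 3), (13, 4), (13, 7), (14, 0), (14, 3), (14, 4), (14, 7)]

Answer: 32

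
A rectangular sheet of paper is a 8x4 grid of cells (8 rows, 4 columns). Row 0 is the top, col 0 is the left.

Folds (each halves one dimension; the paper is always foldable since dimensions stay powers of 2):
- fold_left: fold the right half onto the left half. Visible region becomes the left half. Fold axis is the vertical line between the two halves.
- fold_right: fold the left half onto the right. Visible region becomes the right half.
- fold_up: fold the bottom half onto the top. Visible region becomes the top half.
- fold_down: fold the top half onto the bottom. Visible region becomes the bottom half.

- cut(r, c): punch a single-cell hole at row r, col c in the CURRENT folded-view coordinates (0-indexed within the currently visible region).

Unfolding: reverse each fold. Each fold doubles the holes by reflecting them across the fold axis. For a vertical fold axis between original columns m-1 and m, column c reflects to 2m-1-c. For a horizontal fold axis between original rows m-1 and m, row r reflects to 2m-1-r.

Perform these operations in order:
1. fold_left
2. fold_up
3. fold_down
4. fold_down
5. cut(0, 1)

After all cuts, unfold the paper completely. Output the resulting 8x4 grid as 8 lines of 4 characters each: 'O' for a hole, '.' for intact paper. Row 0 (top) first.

Op 1 fold_left: fold axis v@2; visible region now rows[0,8) x cols[0,2) = 8x2
Op 2 fold_up: fold axis h@4; visible region now rows[0,4) x cols[0,2) = 4x2
Op 3 fold_down: fold axis h@2; visible region now rows[2,4) x cols[0,2) = 2x2
Op 4 fold_down: fold axis h@3; visible region now rows[3,4) x cols[0,2) = 1x2
Op 5 cut(0, 1): punch at orig (3,1); cuts so far [(3, 1)]; region rows[3,4) x cols[0,2) = 1x2
Unfold 1 (reflect across h@3): 2 holes -> [(2, 1), (3, 1)]
Unfold 2 (reflect across h@2): 4 holes -> [(0, 1), (1, 1), (2, 1), (3, 1)]
Unfold 3 (reflect across h@4): 8 holes -> [(0, 1), (1, 1), (2, 1), (3, 1), (4, 1), (5, 1), (6, 1), (7, 1)]
Unfold 4 (reflect across v@2): 16 holes -> [(0, 1), (0, 2), (1, 1), (1, 2), (2, 1), (2, 2), (3, 1), (3, 2), (4, 1), (4, 2), (5, 1), (5, 2), (6, 1), (6, 2), (7, 1), (7, 2)]

Answer: .OO.
.OO.
.OO.
.OO.
.OO.
.OO.
.OO.
.OO.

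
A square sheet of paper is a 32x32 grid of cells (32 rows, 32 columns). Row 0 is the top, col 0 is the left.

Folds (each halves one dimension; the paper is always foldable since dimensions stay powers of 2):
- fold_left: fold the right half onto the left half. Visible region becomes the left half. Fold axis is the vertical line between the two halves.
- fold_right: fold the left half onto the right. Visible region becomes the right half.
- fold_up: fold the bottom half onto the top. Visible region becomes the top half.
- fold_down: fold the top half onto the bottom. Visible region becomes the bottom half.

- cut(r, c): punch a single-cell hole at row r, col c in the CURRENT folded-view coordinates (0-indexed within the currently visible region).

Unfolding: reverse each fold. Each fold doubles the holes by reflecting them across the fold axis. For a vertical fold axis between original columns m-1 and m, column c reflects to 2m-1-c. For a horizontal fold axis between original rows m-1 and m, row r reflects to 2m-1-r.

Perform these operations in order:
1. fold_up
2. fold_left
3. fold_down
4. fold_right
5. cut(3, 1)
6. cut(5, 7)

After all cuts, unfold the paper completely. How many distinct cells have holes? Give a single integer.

Op 1 fold_up: fold axis h@16; visible region now rows[0,16) x cols[0,32) = 16x32
Op 2 fold_left: fold axis v@16; visible region now rows[0,16) x cols[0,16) = 16x16
Op 3 fold_down: fold axis h@8; visible region now rows[8,16) x cols[0,16) = 8x16
Op 4 fold_right: fold axis v@8; visible region now rows[8,16) x cols[8,16) = 8x8
Op 5 cut(3, 1): punch at orig (11,9); cuts so far [(11, 9)]; region rows[8,16) x cols[8,16) = 8x8
Op 6 cut(5, 7): punch at orig (13,15); cuts so far [(11, 9), (13, 15)]; region rows[8,16) x cols[8,16) = 8x8
Unfold 1 (reflect across v@8): 4 holes -> [(11, 6), (11, 9), (13, 0), (13, 15)]
Unfold 2 (reflect across h@8): 8 holes -> [(2, 0), (2, 15), (4, 6), (4, 9), (11, 6), (11, 9), (13, 0), (13, 15)]
Unfold 3 (reflect across v@16): 16 holes -> [(2, 0), (2, 15), (2, 16), (2, 31), (4, 6), (4, 9), (4, 22), (4, 25), (11, 6), (11, 9), (11, 22), (11, 25), (13, 0), (13, 15), (13, 16), (13, 31)]
Unfold 4 (reflect across h@16): 32 holes -> [(2, 0), (2, 15), (2, 16), (2, 31), (4, 6), (4, 9), (4, 22), (4, 25), (11, 6), (11, 9), (11, 22), (11, 25), (13, 0), (13, 15), (13, 16), (13, 31), (18, 0), (18, 15), (18, 16), (18, 31), (20, 6), (20, 9), (20, 22), (20, 25), (27, 6), (27, 9), (27, 22), (27, 25), (29, 0), (29, 15), (29, 16), (29, 31)]

Answer: 32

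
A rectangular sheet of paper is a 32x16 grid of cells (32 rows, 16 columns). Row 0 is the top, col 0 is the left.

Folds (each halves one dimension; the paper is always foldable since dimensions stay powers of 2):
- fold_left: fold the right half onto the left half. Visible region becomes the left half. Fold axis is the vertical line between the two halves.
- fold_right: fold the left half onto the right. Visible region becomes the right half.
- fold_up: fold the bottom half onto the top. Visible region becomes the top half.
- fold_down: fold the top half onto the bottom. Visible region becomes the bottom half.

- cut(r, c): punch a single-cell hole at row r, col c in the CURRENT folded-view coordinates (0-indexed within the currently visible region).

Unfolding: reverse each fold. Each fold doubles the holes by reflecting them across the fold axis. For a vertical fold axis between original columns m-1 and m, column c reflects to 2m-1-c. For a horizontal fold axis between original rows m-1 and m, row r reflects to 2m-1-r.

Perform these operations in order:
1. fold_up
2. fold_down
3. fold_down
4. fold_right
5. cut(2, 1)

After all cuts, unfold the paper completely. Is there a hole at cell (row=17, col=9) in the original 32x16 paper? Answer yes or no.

Answer: yes

Derivation:
Op 1 fold_up: fold axis h@16; visible region now rows[0,16) x cols[0,16) = 16x16
Op 2 fold_down: fold axis h@8; visible region now rows[8,16) x cols[0,16) = 8x16
Op 3 fold_down: fold axis h@12; visible region now rows[12,16) x cols[0,16) = 4x16
Op 4 fold_right: fold axis v@8; visible region now rows[12,16) x cols[8,16) = 4x8
Op 5 cut(2, 1): punch at orig (14,9); cuts so far [(14, 9)]; region rows[12,16) x cols[8,16) = 4x8
Unfold 1 (reflect across v@8): 2 holes -> [(14, 6), (14, 9)]
Unfold 2 (reflect across h@12): 4 holes -> [(9, 6), (9, 9), (14, 6), (14, 9)]
Unfold 3 (reflect across h@8): 8 holes -> [(1, 6), (1, 9), (6, 6), (6, 9), (9, 6), (9, 9), (14, 6), (14, 9)]
Unfold 4 (reflect across h@16): 16 holes -> [(1, 6), (1, 9), (6, 6), (6, 9), (9, 6), (9, 9), (14, 6), (14, 9), (17, 6), (17, 9), (22, 6), (22, 9), (25, 6), (25, 9), (30, 6), (30, 9)]
Holes: [(1, 6), (1, 9), (6, 6), (6, 9), (9, 6), (9, 9), (14, 6), (14, 9), (17, 6), (17, 9), (22, 6), (22, 9), (25, 6), (25, 9), (30, 6), (30, 9)]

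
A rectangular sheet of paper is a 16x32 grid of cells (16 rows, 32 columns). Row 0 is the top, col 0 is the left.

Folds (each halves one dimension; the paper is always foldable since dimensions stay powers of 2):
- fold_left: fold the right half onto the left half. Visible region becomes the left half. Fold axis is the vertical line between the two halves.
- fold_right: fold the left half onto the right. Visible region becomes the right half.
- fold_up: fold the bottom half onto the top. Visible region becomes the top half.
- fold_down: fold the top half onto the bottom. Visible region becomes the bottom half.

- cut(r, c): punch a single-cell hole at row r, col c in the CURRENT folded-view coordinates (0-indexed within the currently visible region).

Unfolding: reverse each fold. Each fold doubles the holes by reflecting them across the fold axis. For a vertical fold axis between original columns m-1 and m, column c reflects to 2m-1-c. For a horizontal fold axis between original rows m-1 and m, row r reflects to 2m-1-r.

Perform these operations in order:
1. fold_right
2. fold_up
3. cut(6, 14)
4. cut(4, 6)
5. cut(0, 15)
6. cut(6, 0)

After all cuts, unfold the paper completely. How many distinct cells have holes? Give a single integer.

Answer: 16

Derivation:
Op 1 fold_right: fold axis v@16; visible region now rows[0,16) x cols[16,32) = 16x16
Op 2 fold_up: fold axis h@8; visible region now rows[0,8) x cols[16,32) = 8x16
Op 3 cut(6, 14): punch at orig (6,30); cuts so far [(6, 30)]; region rows[0,8) x cols[16,32) = 8x16
Op 4 cut(4, 6): punch at orig (4,22); cuts so far [(4, 22), (6, 30)]; region rows[0,8) x cols[16,32) = 8x16
Op 5 cut(0, 15): punch at orig (0,31); cuts so far [(0, 31), (4, 22), (6, 30)]; region rows[0,8) x cols[16,32) = 8x16
Op 6 cut(6, 0): punch at orig (6,16); cuts so far [(0, 31), (4, 22), (6, 16), (6, 30)]; region rows[0,8) x cols[16,32) = 8x16
Unfold 1 (reflect across h@8): 8 holes -> [(0, 31), (4, 22), (6, 16), (6, 30), (9, 16), (9, 30), (11, 22), (15, 31)]
Unfold 2 (reflect across v@16): 16 holes -> [(0, 0), (0, 31), (4, 9), (4, 22), (6, 1), (6, 15), (6, 16), (6, 30), (9, 1), (9, 15), (9, 16), (9, 30), (11, 9), (11, 22), (15, 0), (15, 31)]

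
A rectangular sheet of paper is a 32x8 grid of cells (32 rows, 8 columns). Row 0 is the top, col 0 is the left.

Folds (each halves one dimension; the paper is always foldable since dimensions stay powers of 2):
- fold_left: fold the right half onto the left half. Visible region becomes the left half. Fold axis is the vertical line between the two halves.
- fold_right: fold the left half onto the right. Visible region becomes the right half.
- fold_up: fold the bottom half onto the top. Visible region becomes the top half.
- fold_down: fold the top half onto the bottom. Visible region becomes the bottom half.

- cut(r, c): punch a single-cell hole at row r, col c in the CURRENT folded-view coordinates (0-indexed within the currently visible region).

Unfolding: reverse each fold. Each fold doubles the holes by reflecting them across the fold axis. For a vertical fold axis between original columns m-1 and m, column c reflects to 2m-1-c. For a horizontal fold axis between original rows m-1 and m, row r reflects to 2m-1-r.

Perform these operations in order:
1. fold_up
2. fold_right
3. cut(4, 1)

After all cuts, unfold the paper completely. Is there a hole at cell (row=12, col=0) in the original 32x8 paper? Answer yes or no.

Answer: no

Derivation:
Op 1 fold_up: fold axis h@16; visible region now rows[0,16) x cols[0,8) = 16x8
Op 2 fold_right: fold axis v@4; visible region now rows[0,16) x cols[4,8) = 16x4
Op 3 cut(4, 1): punch at orig (4,5); cuts so far [(4, 5)]; region rows[0,16) x cols[4,8) = 16x4
Unfold 1 (reflect across v@4): 2 holes -> [(4, 2), (4, 5)]
Unfold 2 (reflect across h@16): 4 holes -> [(4, 2), (4, 5), (27, 2), (27, 5)]
Holes: [(4, 2), (4, 5), (27, 2), (27, 5)]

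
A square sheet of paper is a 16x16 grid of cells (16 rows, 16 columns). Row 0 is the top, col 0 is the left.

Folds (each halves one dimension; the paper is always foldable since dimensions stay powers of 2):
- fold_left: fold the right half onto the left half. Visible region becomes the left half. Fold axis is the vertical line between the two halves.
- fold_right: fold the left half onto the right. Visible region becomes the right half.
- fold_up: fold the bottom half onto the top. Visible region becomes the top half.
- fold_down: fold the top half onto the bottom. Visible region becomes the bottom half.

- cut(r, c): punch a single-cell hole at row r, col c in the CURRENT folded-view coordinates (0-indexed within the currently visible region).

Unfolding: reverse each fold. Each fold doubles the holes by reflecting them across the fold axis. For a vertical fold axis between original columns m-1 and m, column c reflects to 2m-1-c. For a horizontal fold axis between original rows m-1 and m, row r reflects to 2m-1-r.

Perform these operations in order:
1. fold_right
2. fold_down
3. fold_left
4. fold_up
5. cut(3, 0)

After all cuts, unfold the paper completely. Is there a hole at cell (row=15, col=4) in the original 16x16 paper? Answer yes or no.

Op 1 fold_right: fold axis v@8; visible region now rows[0,16) x cols[8,16) = 16x8
Op 2 fold_down: fold axis h@8; visible region now rows[8,16) x cols[8,16) = 8x8
Op 3 fold_left: fold axis v@12; visible region now rows[8,16) x cols[8,12) = 8x4
Op 4 fold_up: fold axis h@12; visible region now rows[8,12) x cols[8,12) = 4x4
Op 5 cut(3, 0): punch at orig (11,8); cuts so far [(11, 8)]; region rows[8,12) x cols[8,12) = 4x4
Unfold 1 (reflect across h@12): 2 holes -> [(11, 8), (12, 8)]
Unfold 2 (reflect across v@12): 4 holes -> [(11, 8), (11, 15), (12, 8), (12, 15)]
Unfold 3 (reflect across h@8): 8 holes -> [(3, 8), (3, 15), (4, 8), (4, 15), (11, 8), (11, 15), (12, 8), (12, 15)]
Unfold 4 (reflect across v@8): 16 holes -> [(3, 0), (3, 7), (3, 8), (3, 15), (4, 0), (4, 7), (4, 8), (4, 15), (11, 0), (11, 7), (11, 8), (11, 15), (12, 0), (12, 7), (12, 8), (12, 15)]
Holes: [(3, 0), (3, 7), (3, 8), (3, 15), (4, 0), (4, 7), (4, 8), (4, 15), (11, 0), (11, 7), (11, 8), (11, 15), (12, 0), (12, 7), (12, 8), (12, 15)]

Answer: no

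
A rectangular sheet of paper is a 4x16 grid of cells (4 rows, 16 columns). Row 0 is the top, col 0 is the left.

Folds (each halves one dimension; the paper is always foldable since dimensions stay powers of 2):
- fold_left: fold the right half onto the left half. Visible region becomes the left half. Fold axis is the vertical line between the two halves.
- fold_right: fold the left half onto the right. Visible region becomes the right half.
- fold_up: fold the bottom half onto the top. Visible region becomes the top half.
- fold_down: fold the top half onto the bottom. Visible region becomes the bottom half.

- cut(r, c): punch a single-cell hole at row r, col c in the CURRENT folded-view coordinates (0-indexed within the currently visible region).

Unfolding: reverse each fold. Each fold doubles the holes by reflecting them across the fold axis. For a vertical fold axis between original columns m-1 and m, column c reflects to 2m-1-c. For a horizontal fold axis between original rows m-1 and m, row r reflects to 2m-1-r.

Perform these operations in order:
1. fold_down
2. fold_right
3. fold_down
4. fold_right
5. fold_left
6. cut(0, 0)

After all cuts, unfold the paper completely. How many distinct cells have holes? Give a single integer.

Op 1 fold_down: fold axis h@2; visible region now rows[2,4) x cols[0,16) = 2x16
Op 2 fold_right: fold axis v@8; visible region now rows[2,4) x cols[8,16) = 2x8
Op 3 fold_down: fold axis h@3; visible region now rows[3,4) x cols[8,16) = 1x8
Op 4 fold_right: fold axis v@12; visible region now rows[3,4) x cols[12,16) = 1x4
Op 5 fold_left: fold axis v@14; visible region now rows[3,4) x cols[12,14) = 1x2
Op 6 cut(0, 0): punch at orig (3,12); cuts so far [(3, 12)]; region rows[3,4) x cols[12,14) = 1x2
Unfold 1 (reflect across v@14): 2 holes -> [(3, 12), (3, 15)]
Unfold 2 (reflect across v@12): 4 holes -> [(3, 8), (3, 11), (3, 12), (3, 15)]
Unfold 3 (reflect across h@3): 8 holes -> [(2, 8), (2, 11), (2, 12), (2, 15), (3, 8), (3, 11), (3, 12), (3, 15)]
Unfold 4 (reflect across v@8): 16 holes -> [(2, 0), (2, 3), (2, 4), (2, 7), (2, 8), (2, 11), (2, 12), (2, 15), (3, 0), (3, 3), (3, 4), (3, 7), (3, 8), (3, 11), (3, 12), (3, 15)]
Unfold 5 (reflect across h@2): 32 holes -> [(0, 0), (0, 3), (0, 4), (0, 7), (0, 8), (0, 11), (0, 12), (0, 15), (1, 0), (1, 3), (1, 4), (1, 7), (1, 8), (1, 11), (1, 12), (1, 15), (2, 0), (2, 3), (2, 4), (2, 7), (2, 8), (2, 11), (2, 12), (2, 15), (3, 0), (3, 3), (3, 4), (3, 7), (3, 8), (3, 11), (3, 12), (3, 15)]

Answer: 32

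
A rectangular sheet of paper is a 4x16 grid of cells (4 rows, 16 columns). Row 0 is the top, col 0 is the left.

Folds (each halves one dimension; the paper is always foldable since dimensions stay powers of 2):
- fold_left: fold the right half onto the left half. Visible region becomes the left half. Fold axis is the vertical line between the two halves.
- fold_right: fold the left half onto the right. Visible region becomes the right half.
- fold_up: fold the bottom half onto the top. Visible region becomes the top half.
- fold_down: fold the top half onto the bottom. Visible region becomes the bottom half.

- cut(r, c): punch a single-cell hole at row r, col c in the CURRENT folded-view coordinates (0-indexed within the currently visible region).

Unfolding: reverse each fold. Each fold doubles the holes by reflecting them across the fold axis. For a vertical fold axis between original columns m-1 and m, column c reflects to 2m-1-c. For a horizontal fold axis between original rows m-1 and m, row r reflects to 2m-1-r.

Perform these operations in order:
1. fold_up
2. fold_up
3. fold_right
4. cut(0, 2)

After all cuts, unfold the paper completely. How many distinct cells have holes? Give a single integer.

Answer: 8

Derivation:
Op 1 fold_up: fold axis h@2; visible region now rows[0,2) x cols[0,16) = 2x16
Op 2 fold_up: fold axis h@1; visible region now rows[0,1) x cols[0,16) = 1x16
Op 3 fold_right: fold axis v@8; visible region now rows[0,1) x cols[8,16) = 1x8
Op 4 cut(0, 2): punch at orig (0,10); cuts so far [(0, 10)]; region rows[0,1) x cols[8,16) = 1x8
Unfold 1 (reflect across v@8): 2 holes -> [(0, 5), (0, 10)]
Unfold 2 (reflect across h@1): 4 holes -> [(0, 5), (0, 10), (1, 5), (1, 10)]
Unfold 3 (reflect across h@2): 8 holes -> [(0, 5), (0, 10), (1, 5), (1, 10), (2, 5), (2, 10), (3, 5), (3, 10)]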